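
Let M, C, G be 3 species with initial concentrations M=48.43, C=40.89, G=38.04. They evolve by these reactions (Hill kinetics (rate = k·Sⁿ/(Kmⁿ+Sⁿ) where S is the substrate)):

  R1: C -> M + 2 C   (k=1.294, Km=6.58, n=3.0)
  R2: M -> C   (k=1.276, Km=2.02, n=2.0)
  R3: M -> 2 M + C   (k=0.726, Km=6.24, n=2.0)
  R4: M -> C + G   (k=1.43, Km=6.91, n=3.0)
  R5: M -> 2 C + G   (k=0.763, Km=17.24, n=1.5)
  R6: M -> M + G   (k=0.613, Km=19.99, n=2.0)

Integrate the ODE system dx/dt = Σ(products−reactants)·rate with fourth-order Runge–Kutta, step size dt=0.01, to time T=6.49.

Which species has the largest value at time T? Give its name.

RK4 with dt=0.01: 649 steps to T=6.49. Trajectory (selected grid times):
t=0.00: M=48.43 C=40.89 G=38.04
t=0.72: M=47.48 C=45.18 G=39.89
t=1.44: M=46.53 C=49.47 G=41.74
t=2.16: M=45.58 C=53.75 G=43.59
t=2.88: M=44.64 C=58.02 G=45.43
t=3.61: M=43.68 C=62.35 G=47.29
t=4.33: M=42.74 C=66.61 G=49.11
t=5.05: M=41.81 C=70.87 G=50.94
t=5.77: M=40.88 C=75.11 G=52.75
t=6.49: M=39.95 C=79.36 G=54.56
At T=6.49: M=39.95 C=79.36 G=54.56; the largest is C.

Dominant species at T: C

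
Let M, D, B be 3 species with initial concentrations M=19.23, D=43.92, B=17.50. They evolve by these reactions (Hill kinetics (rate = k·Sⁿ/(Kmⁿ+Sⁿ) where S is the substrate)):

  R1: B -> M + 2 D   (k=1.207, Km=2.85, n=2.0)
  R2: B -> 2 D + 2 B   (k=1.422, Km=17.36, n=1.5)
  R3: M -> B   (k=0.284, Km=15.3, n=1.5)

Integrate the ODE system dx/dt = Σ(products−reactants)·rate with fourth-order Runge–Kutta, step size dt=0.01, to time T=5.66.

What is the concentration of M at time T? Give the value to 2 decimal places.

M at T = 24.85

RK4 with dt=0.01: 566 steps to T=5.66. Trajectory (selected grid times):
t=0.00: M=19.23 D=43.92 B=17.50
t=0.63: M=19.86 D=46.30 B=17.31
t=1.26: M=20.50 D=48.67 B=17.13
t=1.89: M=21.13 D=51.03 B=16.94
t=2.52: M=21.75 D=53.39 B=16.75
t=3.14: M=22.37 D=55.69 B=16.56
t=3.77: M=22.99 D=58.03 B=16.37
t=4.40: M=23.61 D=60.36 B=16.17
t=5.03: M=24.23 D=62.68 B=15.98
t=5.66: M=24.85 D=64.99 B=15.78
Read off M at T=5.66: 24.85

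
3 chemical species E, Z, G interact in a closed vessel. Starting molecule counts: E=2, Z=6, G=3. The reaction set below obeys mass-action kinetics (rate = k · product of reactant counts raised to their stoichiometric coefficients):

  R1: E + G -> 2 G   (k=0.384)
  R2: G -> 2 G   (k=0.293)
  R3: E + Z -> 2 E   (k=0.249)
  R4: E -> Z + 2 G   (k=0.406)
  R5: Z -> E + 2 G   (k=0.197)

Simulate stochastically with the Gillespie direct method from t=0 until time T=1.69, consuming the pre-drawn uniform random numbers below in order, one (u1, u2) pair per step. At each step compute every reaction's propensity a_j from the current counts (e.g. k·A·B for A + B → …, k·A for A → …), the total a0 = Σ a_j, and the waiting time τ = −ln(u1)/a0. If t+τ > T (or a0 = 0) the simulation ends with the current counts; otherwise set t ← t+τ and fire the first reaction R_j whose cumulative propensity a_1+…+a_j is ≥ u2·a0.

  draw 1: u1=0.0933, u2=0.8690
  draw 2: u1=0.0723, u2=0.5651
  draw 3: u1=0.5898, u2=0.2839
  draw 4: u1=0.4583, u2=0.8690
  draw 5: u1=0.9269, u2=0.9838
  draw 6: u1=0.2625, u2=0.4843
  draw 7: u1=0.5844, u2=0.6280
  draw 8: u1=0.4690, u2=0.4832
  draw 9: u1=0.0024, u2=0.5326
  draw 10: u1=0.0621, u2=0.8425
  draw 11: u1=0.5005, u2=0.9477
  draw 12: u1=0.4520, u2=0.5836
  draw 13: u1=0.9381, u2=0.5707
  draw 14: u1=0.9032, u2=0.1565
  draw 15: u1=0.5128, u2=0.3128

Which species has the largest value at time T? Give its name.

t=0.000: E=2 Z=6 G=3
Draw 1: a1=2.304, a2=0.879, a3=2.988, a4=0.812, a5=1.182, a0=8.165; τ=−ln(0.0933)/8.165=0.291 → t=0.291; u2·a0=0.8690·8.165=7.095; a1+…+a4=6.983 < 7.095 ≤ a1+…+a5=8.165 → R5 fires; E=3 Z=5 G=5
Draw 2: a1=5.760, a2=1.465, a3=3.735, a4=1.218, a5=0.985, a0=13.163; τ=−ln(0.0723)/13.163=0.200 → t=0.490; u2·a0=0.5651·13.163=7.438; a1+a2=7.225 < 7.438 ≤ a1+…+a3=10.960 → R3 fires; E=4 Z=4 G=5
Draw 3: a1=7.680, a2=1.465, a3=3.984, a4=1.624, a5=0.788, a0=15.541; τ=−ln(0.5898)/15.541=0.034 → t=0.524; u2·a0=0.2839·15.541=4.412 ≤ a1=7.680 → R1 fires; E=3 Z=4 G=6
Draw 4: a1=6.912, a2=1.758, a3=2.988, a4=1.218, a5=0.788, a0=13.664; τ=−ln(0.4583)/13.664=0.057 → t=0.581; u2·a0=0.8690·13.664=11.874; a1+…+a3=11.658 < 11.874 ≤ a1+…+a4=12.876 → R4 fires; E=2 Z=5 G=8
Draw 5: a1=6.144, a2=2.344, a3=2.490, a4=0.812, a5=0.985, a0=12.775; τ=−ln(0.9269)/12.775=0.006 → t=0.587; u2·a0=0.9838·12.775=12.568; a1+…+a4=11.790 < 12.568 ≤ a1+…+a5=12.775 → R5 fires; E=3 Z=4 G=10
Draw 6: a1=11.520, a2=2.930, a3=2.988, a4=1.218, a5=0.788, a0=19.444; τ=−ln(0.2625)/19.444=0.069 → t=0.656; u2·a0=0.4843·19.444=9.417 ≤ a1=11.520 → R1 fires; E=2 Z=4 G=11
Draw 7: a1=8.448, a2=3.223, a3=1.992, a4=0.812, a5=0.788, a0=15.263; τ=−ln(0.5844)/15.263=0.035 → t=0.691; u2·a0=0.6280·15.263=9.585; a1=8.448 < 9.585 ≤ a1+a2=11.671 → R2 fires; E=2 Z=4 G=12
Draw 8: a1=9.216, a2=3.516, a3=1.992, a4=0.812, a5=0.788, a0=16.324; τ=−ln(0.4690)/16.324=0.046 → t=0.737; u2·a0=0.4832·16.324=7.888 ≤ a1=9.216 → R1 fires; E=1 Z=4 G=13
Draw 9: a1=4.992, a2=3.809, a3=0.996, a4=0.406, a5=0.788, a0=10.991; τ=−ln(0.0024)/10.991=0.549 → t=1.286; u2·a0=0.5326·10.991=5.854; a1=4.992 < 5.854 ≤ a1+a2=8.801 → R2 fires; E=1 Z=4 G=14
Draw 10: a1=5.376, a2=4.102, a3=0.996, a4=0.406, a5=0.788, a0=11.668; τ=−ln(0.0621)/11.668=0.238 → t=1.524; u2·a0=0.8425·11.668=9.830; a1+a2=9.478 < 9.830 ≤ a1+…+a3=10.474 → R3 fires; E=2 Z=3 G=14
Draw 11: a1=10.752, a2=4.102, a3=1.494, a4=0.812, a5=0.591, a0=17.751; τ=−ln(0.5005)/17.751=0.039 → t=1.563; u2·a0=0.9477·17.751=16.823; a1+…+a3=16.348 < 16.823 ≤ a1+…+a4=17.160 → R4 fires; E=1 Z=4 G=16
Draw 12: a1=6.144, a2=4.688, a3=0.996, a4=0.406, a5=0.788, a0=13.022; τ=−ln(0.4520)/13.022=0.061 → t=1.624; u2·a0=0.5836·13.022=7.600; a1=6.144 < 7.600 ≤ a1+a2=10.832 → R2 fires; E=1 Z=4 G=17
Draw 13: a1=6.528, a2=4.981, a3=0.996, a4=0.406, a5=0.788, a0=13.699; τ=−ln(0.9381)/13.699=0.005 → t=1.629; u2·a0=0.5707·13.699=7.818; a1=6.528 < 7.818 ≤ a1+a2=11.509 → R2 fires; E=1 Z=4 G=18
Draw 14: a1=6.912, a2=5.274, a3=0.996, a4=0.406, a5=0.788, a0=14.376; τ=−ln(0.9032)/14.376=0.007 → t=1.636; u2·a0=0.1565·14.376=2.250 ≤ a1=6.912 → R1 fires; E=0 Z=4 G=19
Draw 15: a1=0.000, a2=5.567, a3=0.000, a4=0.000, a5=0.788, a0=6.355; τ=−ln(0.5128)/6.355=0.105 → t=1.741 > T=1.69: stop.
At T=1.69: E=0 Z=4 G=19; the largest is G.

Dominant species at T: G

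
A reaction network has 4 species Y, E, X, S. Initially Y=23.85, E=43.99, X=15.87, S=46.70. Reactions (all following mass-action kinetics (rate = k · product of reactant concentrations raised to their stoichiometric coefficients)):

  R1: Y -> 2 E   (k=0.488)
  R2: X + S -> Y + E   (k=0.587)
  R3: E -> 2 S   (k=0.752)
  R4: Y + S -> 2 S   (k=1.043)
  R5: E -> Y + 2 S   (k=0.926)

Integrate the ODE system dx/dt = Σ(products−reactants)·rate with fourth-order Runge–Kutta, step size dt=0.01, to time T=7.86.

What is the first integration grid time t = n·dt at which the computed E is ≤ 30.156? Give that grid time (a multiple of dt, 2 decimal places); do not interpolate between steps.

RK4 with dt=0.01: 786 steps to T=7.86. Trajectory (selected grid times):
t=0.00: Y=23.85 E=43.99 X=15.87 S=46.70
t=0.42: Y=0.19 E=30.36 X=0.00 S=147.16
t=0.43: Y=0.18 E=29.86 X=0.00 S=148.45
t=0.87: Y=0.07 E=14.30 X=0.00 S=188.37
t=1.75: Y=0.01 E=3.28 X=0.00 S=216.61
t=2.62: Y=0.00 E=0.76 X=0.00 S=223.05
t=3.49: Y=0.00 E=0.18 X=0.00 S=224.55
t=4.37: Y=0.00 E=0.04 X=0.00 S=224.91
t=5.24: Y=0.00 E=0.01 X=0.00 S=224.99
t=6.11: Y=0.00 E=0.00 X=0.00 S=225.00
t=6.99: Y=0.00 E=0.00 X=0.00 S=225.01
t=7.86: Y=0.00 E=0.00 X=0.00 S=225.01
E(0.42)=30.365 > 30.156 but E(0.43)=29.861 ≤ 30.156, so the first grid time is t=0.43.

Threshold first reached at t = 0.43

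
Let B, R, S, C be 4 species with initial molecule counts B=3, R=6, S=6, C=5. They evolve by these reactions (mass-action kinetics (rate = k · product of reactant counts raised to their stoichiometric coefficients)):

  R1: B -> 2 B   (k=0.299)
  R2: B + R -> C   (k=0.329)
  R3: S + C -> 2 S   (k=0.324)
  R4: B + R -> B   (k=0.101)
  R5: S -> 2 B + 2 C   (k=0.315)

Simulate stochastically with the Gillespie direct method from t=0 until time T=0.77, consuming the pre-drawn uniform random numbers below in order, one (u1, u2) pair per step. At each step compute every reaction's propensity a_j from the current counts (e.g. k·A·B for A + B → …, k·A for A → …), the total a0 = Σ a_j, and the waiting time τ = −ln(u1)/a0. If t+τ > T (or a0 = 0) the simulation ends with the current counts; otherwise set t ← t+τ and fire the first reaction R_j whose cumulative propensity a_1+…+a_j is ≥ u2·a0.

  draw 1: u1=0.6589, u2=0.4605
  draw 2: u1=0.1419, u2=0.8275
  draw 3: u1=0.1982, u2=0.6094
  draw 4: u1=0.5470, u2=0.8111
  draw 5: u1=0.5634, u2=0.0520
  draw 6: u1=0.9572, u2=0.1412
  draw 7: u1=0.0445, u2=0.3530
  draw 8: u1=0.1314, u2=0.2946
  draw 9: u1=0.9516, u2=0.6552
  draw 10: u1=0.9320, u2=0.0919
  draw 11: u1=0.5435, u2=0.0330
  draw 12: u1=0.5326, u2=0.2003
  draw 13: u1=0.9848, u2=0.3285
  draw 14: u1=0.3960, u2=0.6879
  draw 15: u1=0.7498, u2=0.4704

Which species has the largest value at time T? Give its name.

t=0.000: B=3 R=6 S=6 C=5
Draw 1: a1=0.897, a2=5.922, a3=9.720, a4=1.818, a5=1.890, a0=20.247; τ=−ln(0.6589)/20.247=0.021 → t=0.021; u2·a0=0.4605·20.247=9.324; a1+a2=6.819 < 9.324 ≤ a1+…+a3=16.539 → R3 fires; B=3 R=6 S=7 C=4
Draw 2: a1=0.897, a2=5.922, a3=9.072, a4=1.818, a5=2.205, a0=19.914; τ=−ln(0.1419)/19.914=0.098 → t=0.119; u2·a0=0.8275·19.914=16.479; a1+…+a3=15.891 < 16.479 ≤ a1+…+a4=17.709 → R4 fires; B=3 R=5 S=7 C=4
Draw 3: a1=0.897, a2=4.935, a3=9.072, a4=1.515, a5=2.205, a0=18.624; τ=−ln(0.1982)/18.624=0.087 → t=0.206; u2·a0=0.6094·18.624=11.349; a1+a2=5.832 < 11.349 ≤ a1+…+a3=14.904 → R3 fires; B=3 R=5 S=8 C=3
Draw 4: a1=0.897, a2=4.935, a3=7.776, a4=1.515, a5=2.520, a0=17.643; τ=−ln(0.5470)/17.643=0.034 → t=0.240; u2·a0=0.8111·17.643=14.310; a1+…+a3=13.608 < 14.310 ≤ a1+…+a4=15.123 → R4 fires; B=3 R=4 S=8 C=3
Draw 5: a1=0.897, a2=3.948, a3=7.776, a4=1.212, a5=2.520, a0=16.353; τ=−ln(0.5634)/16.353=0.035 → t=0.275; u2·a0=0.0520·16.353=0.850 ≤ a1=0.897 → R1 fires; B=4 R=4 S=8 C=3
Draw 6: a1=1.196, a2=5.264, a3=7.776, a4=1.616, a5=2.520, a0=18.372; τ=−ln(0.9572)/18.372=0.002 → t=0.277; u2·a0=0.1412·18.372=2.594; a1=1.196 < 2.594 ≤ a1+a2=6.460 → R2 fires; B=3 R=3 S=8 C=4
Draw 7: a1=0.897, a2=2.961, a3=10.368, a4=0.909, a5=2.520, a0=17.655; τ=−ln(0.0445)/17.655=0.176 → t=0.454; u2·a0=0.3530·17.655=6.232; a1+a2=3.858 < 6.232 ≤ a1+…+a3=14.226 → R3 fires; B=3 R=3 S=9 C=3
Draw 8: a1=0.897, a2=2.961, a3=8.748, a4=0.909, a5=2.835, a0=16.350; τ=−ln(0.1314)/16.350=0.124 → t=0.578; u2·a0=0.2946·16.350=4.817; a1+a2=3.858 < 4.817 ≤ a1+…+a3=12.606 → R3 fires; B=3 R=3 S=10 C=2
Draw 9: a1=0.897, a2=2.961, a3=6.480, a4=0.909, a5=3.150, a0=14.397; τ=−ln(0.9516)/14.397=0.003 → t=0.581; u2·a0=0.6552·14.397=9.433; a1+a2=3.858 < 9.433 ≤ a1+…+a3=10.338 → R3 fires; B=3 R=3 S=11 C=1
Draw 10: a1=0.897, a2=2.961, a3=3.564, a4=0.909, a5=3.465, a0=11.796; τ=−ln(0.9320)/11.796=0.006 → t=0.587; u2·a0=0.0919·11.796=1.084; a1=0.897 < 1.084 ≤ a1+a2=3.858 → R2 fires; B=2 R=2 S=11 C=2
Draw 11: a1=0.598, a2=1.316, a3=7.128, a4=0.404, a5=3.465, a0=12.911; τ=−ln(0.5435)/12.911=0.047 → t=0.634; u2·a0=0.0330·12.911=0.426 ≤ a1=0.598 → R1 fires; B=3 R=2 S=11 C=2
Draw 12: a1=0.897, a2=1.974, a3=7.128, a4=0.606, a5=3.465, a0=14.070; τ=−ln(0.5326)/14.070=0.045 → t=0.679; u2·a0=0.2003·14.070=2.818; a1=0.897 < 2.818 ≤ a1+a2=2.871 → R2 fires; B=2 R=1 S=11 C=3
Draw 13: a1=0.598, a2=0.658, a3=10.692, a4=0.202, a5=3.465, a0=15.615; τ=−ln(0.9848)/15.615=0.001 → t=0.680; u2·a0=0.3285·15.615=5.130; a1+a2=1.256 < 5.130 ≤ a1+…+a3=11.948 → R3 fires; B=2 R=1 S=12 C=2
Draw 14: a1=0.598, a2=0.658, a3=7.776, a4=0.202, a5=3.780, a0=13.014; τ=−ln(0.3960)/13.014=0.071 → t=0.751; u2·a0=0.6879·13.014=8.952; a1+a2=1.256 < 8.952 ≤ a1+…+a3=9.032 → R3 fires; B=2 R=1 S=13 C=1
Draw 15: a1=0.598, a2=0.658, a3=4.212, a4=0.202, a5=4.095, a0=9.765; τ=−ln(0.7498)/9.765=0.029 → t=0.781 > T=0.77: stop.
At T=0.77: B=2 R=1 S=13 C=1; the largest is S.

Dominant species at T: S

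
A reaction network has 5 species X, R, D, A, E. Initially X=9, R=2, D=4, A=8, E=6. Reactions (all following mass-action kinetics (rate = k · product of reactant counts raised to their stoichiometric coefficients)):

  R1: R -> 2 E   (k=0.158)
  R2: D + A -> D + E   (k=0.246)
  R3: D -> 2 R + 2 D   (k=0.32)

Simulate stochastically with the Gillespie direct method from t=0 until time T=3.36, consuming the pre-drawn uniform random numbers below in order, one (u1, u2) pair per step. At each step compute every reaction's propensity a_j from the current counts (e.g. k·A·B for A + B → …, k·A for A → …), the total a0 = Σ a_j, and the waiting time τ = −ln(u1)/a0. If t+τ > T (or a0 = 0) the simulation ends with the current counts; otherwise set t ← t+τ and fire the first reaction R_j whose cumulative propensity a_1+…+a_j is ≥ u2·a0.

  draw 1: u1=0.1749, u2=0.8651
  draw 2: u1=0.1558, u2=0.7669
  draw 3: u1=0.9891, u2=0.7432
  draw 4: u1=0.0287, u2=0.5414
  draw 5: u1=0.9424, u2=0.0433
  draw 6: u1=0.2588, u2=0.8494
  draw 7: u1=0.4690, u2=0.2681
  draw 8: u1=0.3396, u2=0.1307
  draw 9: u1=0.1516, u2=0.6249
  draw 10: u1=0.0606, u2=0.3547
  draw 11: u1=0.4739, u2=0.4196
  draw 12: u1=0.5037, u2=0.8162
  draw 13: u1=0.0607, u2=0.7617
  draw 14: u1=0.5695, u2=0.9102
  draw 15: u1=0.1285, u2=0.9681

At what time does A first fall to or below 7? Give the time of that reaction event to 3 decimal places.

t=0.000: X=9 R=2 D=4 A=8 E=6
Draw 1: a1=0.316, a2=7.872, a3=1.280, a0=9.468; τ=−ln(0.1749)/9.468=0.184 → t=0.184; u2·a0=0.8651·9.468=8.191; a1+a2=8.188 < 8.191 ≤ a1+…+a3=9.468 → R3 fires; X=9 R=4 D=5 A=8 E=6
Draw 2: a1=0.632, a2=9.840, a3=1.600, a0=12.072; τ=−ln(0.1558)/12.072=0.154 → t=0.338; u2·a0=0.7669·12.072=9.258; a1=0.632 < 9.258 ≤ a1+a2=10.472 → R2 fires; X=9 R=4 D=5 A=7 E=7
Draw 3: a1=0.632, a2=8.610, a3=1.600, a0=10.842; τ=−ln(0.9891)/10.842=0.001 → t=0.339; u2·a0=0.7432·10.842=8.058; a1=0.632 < 8.058 ≤ a1+a2=9.242 → R2 fires; X=9 R=4 D=5 A=6 E=8
Draw 4: a1=0.632, a2=7.380, a3=1.600, a0=9.612; τ=−ln(0.0287)/9.612=0.369 → t=0.709; u2·a0=0.5414·9.612=5.204; a1=0.632 < 5.204 ≤ a1+a2=8.012 → R2 fires; X=9 R=4 D=5 A=5 E=9
Draw 5: a1=0.632, a2=6.150, a3=1.600, a0=8.382; τ=−ln(0.9424)/8.382=0.007 → t=0.716; u2·a0=0.0433·8.382=0.363 ≤ a1=0.632 → R1 fires; X=9 R=3 D=5 A=5 E=11
Draw 6: a1=0.474, a2=6.150, a3=1.600, a0=8.224; τ=−ln(0.2588)/8.224=0.164 → t=0.880; u2·a0=0.8494·8.224=6.985; a1+a2=6.624 < 6.985 ≤ a1+…+a3=8.224 → R3 fires; X=9 R=5 D=6 A=5 E=11
Draw 7: a1=0.790, a2=7.380, a3=1.920, a0=10.090; τ=−ln(0.4690)/10.090=0.075 → t=0.955; u2·a0=0.2681·10.090=2.705; a1=0.790 < 2.705 ≤ a1+a2=8.170 → R2 fires; X=9 R=5 D=6 A=4 E=12
Draw 8: a1=0.790, a2=5.904, a3=1.920, a0=8.614; τ=−ln(0.3396)/8.614=0.125 → t=1.080; u2·a0=0.1307·8.614=1.126; a1=0.790 < 1.126 ≤ a1+a2=6.694 → R2 fires; X=9 R=5 D=6 A=3 E=13
Draw 9: a1=0.790, a2=4.428, a3=1.920, a0=7.138; τ=−ln(0.1516)/7.138=0.264 → t=1.345; u2·a0=0.6249·7.138=4.461; a1=0.790 < 4.461 ≤ a1+a2=5.218 → R2 fires; X=9 R=5 D=6 A=2 E=14
Draw 10: a1=0.790, a2=2.952, a3=1.920, a0=5.662; τ=−ln(0.0606)/5.662=0.495 → t=1.840; u2·a0=0.3547·5.662=2.008; a1=0.790 < 2.008 ≤ a1+a2=3.742 → R2 fires; X=9 R=5 D=6 A=1 E=15
Draw 11: a1=0.790, a2=1.476, a3=1.920, a0=4.186; τ=−ln(0.4739)/4.186=0.178 → t=2.018; u2·a0=0.4196·4.186=1.756; a1=0.790 < 1.756 ≤ a1+a2=2.266 → R2 fires; X=9 R=5 D=6 A=0 E=16
Draw 12: a1=0.790, a2=0.000, a3=1.920, a0=2.710; τ=−ln(0.5037)/2.710=0.253 → t=2.271; u2·a0=0.8162·2.710=2.212; a1+a2=0.790 < 2.212 ≤ a1+…+a3=2.710 → R3 fires; X=9 R=7 D=7 A=0 E=16
Draw 13: a1=1.106, a2=0.000, a3=2.240, a0=3.346; τ=−ln(0.0607)/3.346=0.837 → t=3.109; u2·a0=0.7617·3.346=2.549; a1+a2=1.106 < 2.549 ≤ a1+…+a3=3.346 → R3 fires; X=9 R=9 D=8 A=0 E=16
Draw 14: a1=1.422, a2=0.000, a3=2.560, a0=3.982; τ=−ln(0.5695)/3.982=0.141 → t=3.250; u2·a0=0.9102·3.982=3.624; a1+a2=1.422 < 3.624 ≤ a1+…+a3=3.982 → R3 fires; X=9 R=11 D=9 A=0 E=16
Draw 15: a1=1.738, a2=0.000, a3=2.880, a0=4.618; τ=−ln(0.1285)/4.618=0.444 → t=3.694 > T=3.36: stop.
A first becomes ≤ 7 when it reaches 7 at the event at t=0.338.

Threshold first reached at t = 0.338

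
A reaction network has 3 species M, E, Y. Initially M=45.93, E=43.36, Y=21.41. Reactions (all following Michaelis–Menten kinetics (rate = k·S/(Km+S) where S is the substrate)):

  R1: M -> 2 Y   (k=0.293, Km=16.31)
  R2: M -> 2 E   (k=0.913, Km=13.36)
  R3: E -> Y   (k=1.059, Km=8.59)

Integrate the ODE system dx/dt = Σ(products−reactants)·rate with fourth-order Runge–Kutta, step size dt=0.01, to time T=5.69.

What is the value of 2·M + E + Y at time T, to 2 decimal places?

Check how each reaction changes W = 2·M + E + Y (weight of products minus weight of reactants):
R1: M -> 2 Y: (1·2) − (2·1) = 2 − 2 = 0
R2: M -> 2 E: (1·2) − (2·1) = 2 − 2 = 0
R3: E -> Y: (1·1) − (1·1) = 1 − 1 = 0
Every reaction leaves W unchanged, so W is conserved and no simulation is needed: W(T) = W(0) = 2·45.93 + 43.36 + 21.41 = 156.63

Value at T = 156.63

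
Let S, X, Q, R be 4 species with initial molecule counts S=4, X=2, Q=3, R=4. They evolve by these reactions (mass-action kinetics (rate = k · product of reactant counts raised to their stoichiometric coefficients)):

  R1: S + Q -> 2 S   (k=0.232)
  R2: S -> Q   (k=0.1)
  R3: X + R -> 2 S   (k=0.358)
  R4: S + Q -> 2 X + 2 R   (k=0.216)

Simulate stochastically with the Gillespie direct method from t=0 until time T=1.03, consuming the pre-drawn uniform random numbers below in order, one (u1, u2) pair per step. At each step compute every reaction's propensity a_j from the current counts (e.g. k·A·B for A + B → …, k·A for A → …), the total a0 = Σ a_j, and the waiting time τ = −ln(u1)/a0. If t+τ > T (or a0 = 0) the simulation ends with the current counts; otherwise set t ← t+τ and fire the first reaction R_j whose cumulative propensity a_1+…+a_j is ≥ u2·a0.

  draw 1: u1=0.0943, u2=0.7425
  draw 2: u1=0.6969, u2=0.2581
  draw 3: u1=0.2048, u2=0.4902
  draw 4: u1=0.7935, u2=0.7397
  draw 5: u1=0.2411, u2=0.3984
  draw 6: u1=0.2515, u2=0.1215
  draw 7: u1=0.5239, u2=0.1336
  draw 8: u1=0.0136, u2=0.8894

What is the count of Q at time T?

t=0.000: S=4 X=2 Q=3 R=4
Draw 1: a1=2.784, a2=0.400, a3=2.864, a4=2.592, a0=8.640; τ=−ln(0.0943)/8.640=0.273 → t=0.273; u2·a0=0.7425·8.640=6.415; a1+…+a3=6.048 < 6.415 ≤ a1+…+a4=8.640 → R4 fires; S=3 X=4 Q=2 R=6
Draw 2: a1=1.392, a2=0.300, a3=8.592, a4=1.296, a0=11.580; τ=−ln(0.6969)/11.580=0.031 → t=0.304; u2·a0=0.2581·11.580=2.989; a1+a2=1.692 < 2.989 ≤ a1+…+a3=10.284 → R3 fires; S=5 X=3 Q=2 R=5
Draw 3: a1=2.320, a2=0.500, a3=5.370, a4=2.160, a0=10.350; τ=−ln(0.2048)/10.350=0.153 → t=0.458; u2·a0=0.4902·10.350=5.074; a1+a2=2.820 < 5.074 ≤ a1+…+a3=8.190 → R3 fires; S=7 X=2 Q=2 R=4
Draw 4: a1=3.248, a2=0.700, a3=2.864, a4=3.024, a0=9.836; τ=−ln(0.7935)/9.836=0.024 → t=0.481; u2·a0=0.7397·9.836=7.276; a1+…+a3=6.812 < 7.276 ≤ a1+…+a4=9.836 → R4 fires; S=6 X=4 Q=1 R=6
Draw 5: a1=1.392, a2=0.600, a3=8.592, a4=1.296, a0=11.880; τ=−ln(0.2411)/11.880=0.120 → t=0.601; u2·a0=0.3984·11.880=4.733; a1+a2=1.992 < 4.733 ≤ a1+…+a3=10.584 → R3 fires; S=8 X=3 Q=1 R=5
Draw 6: a1=1.856, a2=0.800, a3=5.370, a4=1.728, a0=9.754; τ=−ln(0.2515)/9.754=0.142 → t=0.742; u2·a0=0.1215·9.754=1.185 ≤ a1=1.856 → R1 fires; S=9 X=3 Q=0 R=5
Draw 7: a1=0.000, a2=0.900, a3=5.370, a4=0.000, a0=6.270; τ=−ln(0.5239)/6.270=0.103 → t=0.846; u2·a0=0.1336·6.270=0.838; a1=0.000 < 0.838 ≤ a1+a2=0.900 → R2 fires; S=8 X=3 Q=1 R=5
Draw 8: a1=1.856, a2=0.800, a3=5.370, a4=1.728, a0=9.754; τ=−ln(0.0136)/9.754=0.441 → t=1.286 > T=1.03: stop.
Read off Q at T=1.03: 1

Q at T = 1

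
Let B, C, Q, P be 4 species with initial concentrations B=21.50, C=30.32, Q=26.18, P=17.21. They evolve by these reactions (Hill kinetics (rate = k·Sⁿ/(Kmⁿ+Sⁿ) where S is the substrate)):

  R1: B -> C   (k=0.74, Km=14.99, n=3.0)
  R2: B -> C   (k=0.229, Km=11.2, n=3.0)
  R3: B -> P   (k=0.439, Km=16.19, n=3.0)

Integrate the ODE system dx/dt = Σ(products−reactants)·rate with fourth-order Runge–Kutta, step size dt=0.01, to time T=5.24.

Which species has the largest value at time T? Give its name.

RK4 with dt=0.01: 524 steps to T=5.24. Trajectory (selected grid times):
t=0.00: B=21.50 C=30.32 Q=26.18 P=17.21
t=0.58: B=20.89 C=30.75 Q=26.18 P=17.39
t=1.16: B=20.30 C=31.18 Q=26.18 P=17.56
t=1.75: B=19.70 C=31.60 Q=26.18 P=17.73
t=2.33: B=19.14 C=32.00 Q=26.18 P=17.89
t=2.91: B=18.59 C=32.40 Q=26.18 P=18.04
t=3.49: B=18.05 C=32.79 Q=26.18 P=18.19
t=4.08: B=17.52 C=33.17 Q=26.18 P=18.34
t=4.66: B=17.02 C=33.53 Q=26.18 P=18.48
t=5.24: B=16.53 C=33.88 Q=26.18 P=18.62
At T=5.24: B=16.53 C=33.88 Q=26.18 P=18.62; the largest is C.

Dominant species at T: C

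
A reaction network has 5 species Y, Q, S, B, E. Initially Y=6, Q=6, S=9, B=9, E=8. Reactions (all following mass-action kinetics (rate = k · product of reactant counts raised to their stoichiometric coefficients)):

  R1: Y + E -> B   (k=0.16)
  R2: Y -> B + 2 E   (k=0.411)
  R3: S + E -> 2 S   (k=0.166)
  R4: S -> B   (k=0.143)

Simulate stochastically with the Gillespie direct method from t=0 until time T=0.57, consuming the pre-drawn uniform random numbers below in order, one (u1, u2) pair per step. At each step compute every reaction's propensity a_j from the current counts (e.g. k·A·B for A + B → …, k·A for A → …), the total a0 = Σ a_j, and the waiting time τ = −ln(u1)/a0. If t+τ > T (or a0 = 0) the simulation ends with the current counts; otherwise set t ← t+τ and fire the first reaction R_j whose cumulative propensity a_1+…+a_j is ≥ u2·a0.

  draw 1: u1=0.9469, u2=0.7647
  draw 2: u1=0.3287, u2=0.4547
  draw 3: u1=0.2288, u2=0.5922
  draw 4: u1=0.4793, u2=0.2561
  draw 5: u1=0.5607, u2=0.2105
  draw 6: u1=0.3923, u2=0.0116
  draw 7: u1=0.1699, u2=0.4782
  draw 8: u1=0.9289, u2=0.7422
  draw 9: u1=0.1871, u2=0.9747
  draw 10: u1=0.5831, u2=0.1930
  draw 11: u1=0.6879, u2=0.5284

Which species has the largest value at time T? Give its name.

t=0.000: Y=6 Q=6 S=9 B=9 E=8
Draw 1: a1=7.680, a2=2.466, a3=11.952, a4=1.287, a0=23.385; τ=−ln(0.9469)/23.385=0.002 → t=0.002; u2·a0=0.7647·23.385=17.883; a1+a2=10.146 < 17.883 ≤ a1+…+a3=22.098 → R3 fires; Y=6 Q=6 S=10 B=9 E=7
Draw 2: a1=6.720, a2=2.466, a3=11.620, a4=1.430, a0=22.236; τ=−ln(0.3287)/22.236=0.050 → t=0.052; u2·a0=0.4547·22.236=10.111; a1+a2=9.186 < 10.111 ≤ a1+…+a3=20.806 → R3 fires; Y=6 Q=6 S=11 B=9 E=6
Draw 3: a1=5.760, a2=2.466, a3=10.956, a4=1.573, a0=20.755; τ=−ln(0.2288)/20.755=0.071 → t=0.123; u2·a0=0.5922·20.755=12.291; a1+a2=8.226 < 12.291 ≤ a1+…+a3=19.182 → R3 fires; Y=6 Q=6 S=12 B=9 E=5
Draw 4: a1=4.800, a2=2.466, a3=9.960, a4=1.716, a0=18.942; τ=−ln(0.4793)/18.942=0.039 → t=0.162; u2·a0=0.2561·18.942=4.851; a1=4.800 < 4.851 ≤ a1+a2=7.266 → R2 fires; Y=5 Q=6 S=12 B=10 E=7
Draw 5: a1=5.600, a2=2.055, a3=13.944, a4=1.716, a0=23.315; τ=−ln(0.5607)/23.315=0.025 → t=0.187; u2·a0=0.2105·23.315=4.908 ≤ a1=5.600 → R1 fires; Y=4 Q=6 S=12 B=11 E=6
Draw 6: a1=3.840, a2=1.644, a3=11.952, a4=1.716, a0=19.152; τ=−ln(0.3923)/19.152=0.049 → t=0.236; u2·a0=0.0116·19.152=0.222 ≤ a1=3.840 → R1 fires; Y=3 Q=6 S=12 B=12 E=5
Draw 7: a1=2.400, a2=1.233, a3=9.960, a4=1.716, a0=15.309; τ=−ln(0.1699)/15.309=0.116 → t=0.352; u2·a0=0.4782·15.309=7.321; a1+a2=3.633 < 7.321 ≤ a1+…+a3=13.593 → R3 fires; Y=3 Q=6 S=13 B=12 E=4
Draw 8: a1=1.920, a2=1.233, a3=8.632, a4=1.859, a0=13.644; τ=−ln(0.9289)/13.644=0.005 → t=0.357; u2·a0=0.7422·13.644=10.127; a1+a2=3.153 < 10.127 ≤ a1+…+a3=11.785 → R3 fires; Y=3 Q=6 S=14 B=12 E=3
Draw 9: a1=1.440, a2=1.233, a3=6.972, a4=2.002, a0=11.647; τ=−ln(0.1871)/11.647=0.144 → t=0.501; u2·a0=0.9747·11.647=11.352; a1+…+a3=9.645 < 11.352 ≤ a1+…+a4=11.647 → R4 fires; Y=3 Q=6 S=13 B=13 E=3
Draw 10: a1=1.440, a2=1.233, a3=6.474, a4=1.859, a0=11.006; τ=−ln(0.5831)/11.006=0.049 → t=0.550; u2·a0=0.1930·11.006=2.124; a1=1.440 < 2.124 ≤ a1+a2=2.673 → R2 fires; Y=2 Q=6 S=13 B=14 E=5
Draw 11: a1=1.600, a2=0.822, a3=10.790, a4=1.859, a0=15.071; τ=−ln(0.6879)/15.071=0.025 → t=0.575 > T=0.57: stop.
At T=0.57: Y=2 Q=6 S=13 B=14 E=5; the largest is B.

Dominant species at T: B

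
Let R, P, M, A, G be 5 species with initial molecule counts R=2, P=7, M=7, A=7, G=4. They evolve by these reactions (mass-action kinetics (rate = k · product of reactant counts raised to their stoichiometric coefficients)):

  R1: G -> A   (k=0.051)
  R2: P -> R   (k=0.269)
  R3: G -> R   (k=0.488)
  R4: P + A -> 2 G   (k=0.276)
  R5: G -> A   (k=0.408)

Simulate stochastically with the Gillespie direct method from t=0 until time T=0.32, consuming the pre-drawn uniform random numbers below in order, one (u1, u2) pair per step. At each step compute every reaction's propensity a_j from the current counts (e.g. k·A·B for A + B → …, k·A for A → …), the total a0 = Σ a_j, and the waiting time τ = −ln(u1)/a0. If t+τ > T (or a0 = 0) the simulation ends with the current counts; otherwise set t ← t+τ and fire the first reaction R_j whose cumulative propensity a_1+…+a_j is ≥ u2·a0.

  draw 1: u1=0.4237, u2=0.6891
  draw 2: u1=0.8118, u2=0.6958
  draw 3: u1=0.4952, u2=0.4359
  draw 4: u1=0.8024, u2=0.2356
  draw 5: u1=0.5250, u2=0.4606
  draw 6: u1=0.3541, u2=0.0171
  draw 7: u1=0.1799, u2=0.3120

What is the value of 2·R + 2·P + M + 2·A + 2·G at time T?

Value at T = 47

Check how each reaction changes W = 2·R + 2·P + M + 2·A + 2·G (weight of products minus weight of reactants):
R1: G -> A: (2·1) − (2·1) = 2 − 2 = 0
R2: P -> R: (2·1) − (2·1) = 2 − 2 = 0
R3: G -> R: (2·1) − (2·1) = 2 − 2 = 0
R4: P + A -> 2 G: (2·2) − (2·1 + 2·1) = 4 − 4 = 0
R5: G -> A: (2·1) − (2·1) = 2 − 2 = 0
Every reaction leaves W unchanged, so W is conserved and no simulation is needed: W(T) = W(0) = 2·2 + 2·7 + 7 + 2·7 + 2·4 = 47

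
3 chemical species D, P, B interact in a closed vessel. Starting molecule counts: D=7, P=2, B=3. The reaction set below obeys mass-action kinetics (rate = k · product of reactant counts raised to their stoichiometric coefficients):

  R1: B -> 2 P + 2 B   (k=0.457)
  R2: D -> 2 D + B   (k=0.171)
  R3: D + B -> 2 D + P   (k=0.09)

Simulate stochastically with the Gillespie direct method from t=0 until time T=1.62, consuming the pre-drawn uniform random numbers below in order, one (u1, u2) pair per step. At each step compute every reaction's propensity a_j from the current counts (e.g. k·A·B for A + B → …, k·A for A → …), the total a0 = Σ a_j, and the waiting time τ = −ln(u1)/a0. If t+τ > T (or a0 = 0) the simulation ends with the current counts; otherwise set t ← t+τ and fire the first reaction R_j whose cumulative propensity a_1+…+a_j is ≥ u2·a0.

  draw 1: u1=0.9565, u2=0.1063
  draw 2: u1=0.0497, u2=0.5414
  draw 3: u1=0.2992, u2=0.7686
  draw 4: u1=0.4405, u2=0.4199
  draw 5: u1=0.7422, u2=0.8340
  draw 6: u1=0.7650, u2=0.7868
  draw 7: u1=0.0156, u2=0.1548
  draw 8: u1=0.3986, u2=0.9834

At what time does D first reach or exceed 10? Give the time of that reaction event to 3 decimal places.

t=0.000: D=7 P=2 B=3
Draw 1: a1=1.371, a2=1.197, a3=1.890, a0=4.458; τ=−ln(0.9565)/4.458=0.010 → t=0.010; u2·a0=0.1063·4.458=0.474 ≤ a1=1.371 → R1 fires; D=7 P=4 B=4
Draw 2: a1=1.828, a2=1.197, a3=2.520, a0=5.545; τ=−ln(0.0497)/5.545=0.541 → t=0.551; u2·a0=0.5414·5.545=3.002; a1=1.828 < 3.002 ≤ a1+a2=3.025 → R2 fires; D=8 P=4 B=5
Draw 3: a1=2.285, a2=1.368, a3=3.600, a0=7.253; τ=−ln(0.2992)/7.253=0.166 → t=0.718; u2·a0=0.7686·7.253=5.575; a1+a2=3.653 < 5.575 ≤ a1+…+a3=7.253 → R3 fires; D=9 P=5 B=4
Draw 4: a1=1.828, a2=1.539, a3=3.240, a0=6.607; τ=−ln(0.4405)/6.607=0.124 → t=0.842; u2·a0=0.4199·6.607=2.774; a1=1.828 < 2.774 ≤ a1+a2=3.367 → R2 fires; D=10 P=5 B=5
Draw 5: a1=2.285, a2=1.710, a3=4.500, a0=8.495; τ=−ln(0.7422)/8.495=0.035 → t=0.877; u2·a0=0.8340·8.495=7.085; a1+a2=3.995 < 7.085 ≤ a1+…+a3=8.495 → R3 fires; D=11 P=6 B=4
Draw 6: a1=1.828, a2=1.881, a3=3.960, a0=7.669; τ=−ln(0.7650)/7.669=0.035 → t=0.912; u2·a0=0.7868·7.669=6.034; a1+a2=3.709 < 6.034 ≤ a1+…+a3=7.669 → R3 fires; D=12 P=7 B=3
Draw 7: a1=1.371, a2=2.052, a3=3.240, a0=6.663; τ=−ln(0.0156)/6.663=0.624 → t=1.536; u2·a0=0.1548·6.663=1.031 ≤ a1=1.371 → R1 fires; D=12 P=9 B=4
Draw 8: a1=1.828, a2=2.052, a3=4.320, a0=8.200; τ=−ln(0.3986)/8.200=0.112 → t=1.648 > T=1.62: stop.
D first becomes ≥ 10 when it reaches 10 at the event at t=0.842.

Threshold first reached at t = 0.842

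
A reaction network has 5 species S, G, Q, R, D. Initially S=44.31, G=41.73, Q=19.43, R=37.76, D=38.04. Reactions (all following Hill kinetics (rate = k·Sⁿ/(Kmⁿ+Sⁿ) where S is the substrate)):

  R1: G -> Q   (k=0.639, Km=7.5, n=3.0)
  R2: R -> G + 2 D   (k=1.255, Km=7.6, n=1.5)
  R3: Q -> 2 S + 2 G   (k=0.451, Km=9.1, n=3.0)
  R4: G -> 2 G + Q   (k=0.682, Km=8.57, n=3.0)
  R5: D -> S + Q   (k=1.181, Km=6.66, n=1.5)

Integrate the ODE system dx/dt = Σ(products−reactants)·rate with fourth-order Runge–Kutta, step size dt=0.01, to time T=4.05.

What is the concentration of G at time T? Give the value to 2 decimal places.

G at T = 49.96

RK4 with dt=0.01: 405 steps to T=4.05. Trajectory (selected grid times):
t=0.00: S=44.31 G=41.73 Q=19.43 R=37.76 D=38.04
t=0.45: S=45.18 G=42.64 Q=20.33 R=37.24 D=38.58
t=0.90: S=46.05 G=43.55 Q=21.23 R=36.73 D=39.12
t=1.35: S=46.92 G=44.46 Q=22.13 R=36.21 D=39.65
t=1.80: S=47.80 G=45.37 Q=23.03 R=35.70 D=40.18
t=2.25: S=48.68 G=46.29 Q=23.92 R=35.18 D=40.71
t=2.70: S=49.57 G=47.21 Q=24.82 R=34.67 D=41.24
t=3.15: S=50.45 G=48.12 Q=25.72 R=34.16 D=41.76
t=3.60: S=51.34 G=49.04 Q=26.62 R=33.65 D=42.28
t=4.05: S=52.23 G=49.96 Q=27.51 R=33.14 D=42.80
Read off G at T=4.05: 49.96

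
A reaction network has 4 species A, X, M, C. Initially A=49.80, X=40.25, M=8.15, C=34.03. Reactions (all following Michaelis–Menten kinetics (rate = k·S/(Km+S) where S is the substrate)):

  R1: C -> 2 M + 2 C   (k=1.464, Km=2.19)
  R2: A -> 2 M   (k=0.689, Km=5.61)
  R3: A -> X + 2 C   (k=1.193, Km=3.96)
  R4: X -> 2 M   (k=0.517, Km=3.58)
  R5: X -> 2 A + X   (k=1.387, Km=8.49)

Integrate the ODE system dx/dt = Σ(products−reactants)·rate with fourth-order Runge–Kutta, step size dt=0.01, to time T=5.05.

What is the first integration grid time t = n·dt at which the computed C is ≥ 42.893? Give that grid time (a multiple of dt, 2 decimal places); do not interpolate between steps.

RK4 with dt=0.01: 505 steps to T=5.05. Trajectory (selected grid times):
t=0.00: A=49.80 X=40.25 M=8.15 C=34.03
t=0.56: A=50.12 X=40.60 M=10.92 C=36.04
t=1.12: A=50.44 X=40.96 M=13.69 C=38.05
t=1.68: A=50.76 X=41.31 M=16.47 C=40.07
t=2.24: A=51.08 X=41.66 M=19.26 C=42.09
t=2.46: A=51.21 X=41.80 M=20.35 C=42.88
t=2.47: A=51.21 X=41.81 M=20.40 C=42.92
t=2.81: A=51.41 X=42.02 M=22.10 C=44.14
t=3.37: A=51.73 X=42.38 M=24.89 C=46.17
t=3.93: A=52.06 X=42.73 M=27.69 C=48.19
t=4.49: A=52.39 X=43.08 M=30.49 C=50.22
t=5.05: A=52.72 X=43.44 M=33.29 C=52.25
C(2.46)=42.879 < 42.893 but C(2.47)=42.915 ≥ 42.893, so the first grid time is t=2.47.

Threshold first reached at t = 2.47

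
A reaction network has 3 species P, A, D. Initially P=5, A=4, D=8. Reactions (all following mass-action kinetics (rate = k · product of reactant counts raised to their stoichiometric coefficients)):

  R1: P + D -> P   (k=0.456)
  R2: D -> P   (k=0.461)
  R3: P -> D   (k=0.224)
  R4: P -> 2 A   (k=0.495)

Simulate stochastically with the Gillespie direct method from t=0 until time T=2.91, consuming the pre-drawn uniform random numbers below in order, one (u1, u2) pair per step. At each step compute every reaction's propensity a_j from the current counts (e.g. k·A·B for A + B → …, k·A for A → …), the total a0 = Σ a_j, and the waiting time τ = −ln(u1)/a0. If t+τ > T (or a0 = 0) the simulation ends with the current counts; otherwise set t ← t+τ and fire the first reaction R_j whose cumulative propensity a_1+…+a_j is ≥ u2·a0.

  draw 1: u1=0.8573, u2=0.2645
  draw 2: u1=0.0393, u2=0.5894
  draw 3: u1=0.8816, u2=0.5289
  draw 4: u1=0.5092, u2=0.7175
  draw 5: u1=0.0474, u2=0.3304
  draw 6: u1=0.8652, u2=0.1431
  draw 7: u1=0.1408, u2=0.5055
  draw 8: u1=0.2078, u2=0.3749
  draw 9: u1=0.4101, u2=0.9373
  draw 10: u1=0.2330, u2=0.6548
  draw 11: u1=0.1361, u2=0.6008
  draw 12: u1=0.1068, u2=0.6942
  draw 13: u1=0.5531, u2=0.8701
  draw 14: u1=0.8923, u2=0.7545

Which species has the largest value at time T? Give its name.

t=0.000: P=5 A=4 D=8
Draw 1: a1=18.240, a2=3.688, a3=1.120, a4=2.475, a0=25.523; τ=−ln(0.8573)/25.523=0.006 → t=0.006; u2·a0=0.2645·25.523=6.751 ≤ a1=18.240 → R1 fires; P=5 A=4 D=7
Draw 2: a1=15.960, a2=3.227, a3=1.120, a4=2.475, a0=22.782; τ=−ln(0.0393)/22.782=0.142 → t=0.148; u2·a0=0.5894·22.782=13.428 ≤ a1=15.960 → R1 fires; P=5 A=4 D=6
Draw 3: a1=13.680, a2=2.766, a3=1.120, a4=2.475, a0=20.041; τ=−ln(0.8816)/20.041=0.006 → t=0.154; u2·a0=0.5289·20.041=10.600 ≤ a1=13.680 → R1 fires; P=5 A=4 D=5
Draw 4: a1=11.400, a2=2.305, a3=1.120, a4=2.475, a0=17.300; τ=−ln(0.5092)/17.300=0.039 → t=0.193; u2·a0=0.7175·17.300=12.413; a1=11.400 < 12.413 ≤ a1+a2=13.705 → R2 fires; P=6 A=4 D=4
Draw 5: a1=10.944, a2=1.844, a3=1.344, a4=2.970, a0=17.102; τ=−ln(0.0474)/17.102=0.178 → t=0.372; u2·a0=0.3304·17.102=5.651 ≤ a1=10.944 → R1 fires; P=6 A=4 D=3
Draw 6: a1=8.208, a2=1.383, a3=1.344, a4=2.970, a0=13.905; τ=−ln(0.8652)/13.905=0.010 → t=0.382; u2·a0=0.1431·13.905=1.990 ≤ a1=8.208 → R1 fires; P=6 A=4 D=2
Draw 7: a1=5.472, a2=0.922, a3=1.344, a4=2.970, a0=10.708; τ=−ln(0.1408)/10.708=0.183 → t=0.565; u2·a0=0.5055·10.708=5.413 ≤ a1=5.472 → R1 fires; P=6 A=4 D=1
Draw 8: a1=2.736, a2=0.461, a3=1.344, a4=2.970, a0=7.511; τ=−ln(0.2078)/7.511=0.209 → t=0.774; u2·a0=0.3749·7.511=2.816; a1=2.736 < 2.816 ≤ a1+a2=3.197 → R2 fires; P=7 A=4 D=0
Draw 9: a1=0.000, a2=0.000, a3=1.568, a4=3.465, a0=5.033; τ=−ln(0.4101)/5.033=0.177 → t=0.951; u2·a0=0.9373·5.033=4.717; a1+…+a3=1.568 < 4.717 ≤ a1+…+a4=5.033 → R4 fires; P=6 A=6 D=0
Draw 10: a1=0.000, a2=0.000, a3=1.344, a4=2.970, a0=4.314; τ=−ln(0.2330)/4.314=0.338 → t=1.289; u2·a0=0.6548·4.314=2.825; a1+…+a3=1.344 < 2.825 ≤ a1+…+a4=4.314 → R4 fires; P=5 A=8 D=0
Draw 11: a1=0.000, a2=0.000, a3=1.120, a4=2.475, a0=3.595; τ=−ln(0.1361)/3.595=0.555 → t=1.844; u2·a0=0.6008·3.595=2.160; a1+…+a3=1.120 < 2.160 ≤ a1+…+a4=3.595 → R4 fires; P=4 A=10 D=0
Draw 12: a1=0.000, a2=0.000, a3=0.896, a4=1.980, a0=2.876; τ=−ln(0.1068)/2.876=0.778 → t=2.622; u2·a0=0.6942·2.876=1.997; a1+…+a3=0.896 < 1.997 ≤ a1+…+a4=2.876 → R4 fires; P=3 A=12 D=0
Draw 13: a1=0.000, a2=0.000, a3=0.672, a4=1.485, a0=2.157; τ=−ln(0.5531)/2.157=0.275 → t=2.896; u2·a0=0.8701·2.157=1.877; a1+…+a3=0.672 < 1.877 ≤ a1+…+a4=2.157 → R4 fires; P=2 A=14 D=0
Draw 14: a1=0.000, a2=0.000, a3=0.448, a4=0.990, a0=1.438; τ=−ln(0.8923)/1.438=0.079 → t=2.975 > T=2.91: stop.
At T=2.91: P=2 A=14 D=0; the largest is A.

Dominant species at T: A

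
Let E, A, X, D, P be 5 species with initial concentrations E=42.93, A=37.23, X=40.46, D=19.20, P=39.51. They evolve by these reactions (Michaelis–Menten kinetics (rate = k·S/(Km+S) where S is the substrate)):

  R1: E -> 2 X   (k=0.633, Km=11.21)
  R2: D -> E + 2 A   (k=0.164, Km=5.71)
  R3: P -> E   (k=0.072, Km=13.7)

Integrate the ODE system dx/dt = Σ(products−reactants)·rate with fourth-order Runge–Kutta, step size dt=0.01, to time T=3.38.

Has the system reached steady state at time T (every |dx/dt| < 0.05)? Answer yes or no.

Steady state at T: no

RK4 with dt=0.01: 338 steps to T=3.38. Trajectory (selected grid times):
t=0.00: E=42.93 A=37.23 X=40.46 D=19.20 P=39.51
t=0.38: E=42.81 A=37.33 X=40.84 D=19.15 P=39.49
t=0.75: E=42.69 A=37.42 X=41.21 D=19.11 P=39.47
t=1.13: E=42.57 A=37.52 X=41.59 D=19.06 P=39.45
t=1.50: E=42.45 A=37.61 X=41.96 D=19.01 P=39.43
t=1.88: E=42.33 A=37.70 X=42.34 D=18.96 P=39.41
t=2.25: E=42.21 A=37.80 X=42.71 D=18.92 P=39.39
t=2.63: E=42.08 A=37.89 X=43.09 D=18.87 P=39.37
t=3.00: E=41.97 A=37.99 X=43.46 D=18.82 P=39.35
t=3.38: E=41.84 A=38.08 X=43.84 D=18.77 P=39.33
Rates at T: R1=0.4993, R2=0.1258, R3=0.0534
dx/dt at T (Σ net stoichiometry × rate): E=-0.3201, A=+0.2515, X=+0.9985, D=-0.1258, P=-0.0534
Largest |dx/dt| is |+0.9985| (X) ≥ 0.05 → not steady.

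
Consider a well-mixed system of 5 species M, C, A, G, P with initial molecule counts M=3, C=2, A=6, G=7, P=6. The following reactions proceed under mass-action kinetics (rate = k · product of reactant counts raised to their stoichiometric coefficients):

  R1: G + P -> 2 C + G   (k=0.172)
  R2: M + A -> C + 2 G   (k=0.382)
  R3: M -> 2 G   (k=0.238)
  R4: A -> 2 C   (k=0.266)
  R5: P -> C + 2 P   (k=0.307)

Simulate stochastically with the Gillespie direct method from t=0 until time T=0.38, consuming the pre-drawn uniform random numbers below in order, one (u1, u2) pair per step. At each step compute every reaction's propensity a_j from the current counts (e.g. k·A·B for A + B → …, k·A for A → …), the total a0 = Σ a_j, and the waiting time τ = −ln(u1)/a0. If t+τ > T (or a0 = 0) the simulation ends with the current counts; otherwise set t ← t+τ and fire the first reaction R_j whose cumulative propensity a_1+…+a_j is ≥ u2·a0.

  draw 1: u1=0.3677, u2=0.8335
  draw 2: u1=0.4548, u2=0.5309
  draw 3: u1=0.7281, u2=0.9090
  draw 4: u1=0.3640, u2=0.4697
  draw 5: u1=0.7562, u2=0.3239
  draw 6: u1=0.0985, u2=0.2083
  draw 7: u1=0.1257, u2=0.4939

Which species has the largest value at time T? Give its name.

t=0.000: M=3 C=2 A=6 G=7 P=6
Draw 1: a1=7.224, a2=6.876, a3=0.714, a4=1.596, a5=1.842, a0=18.252; τ=−ln(0.3677)/18.252=0.055 → t=0.055; u2·a0=0.8335·18.252=15.213; a1+…+a3=14.814 < 15.213 ≤ a1+…+a4=16.410 → R4 fires; M=3 C=4 A=5 G=7 P=6
Draw 2: a1=7.224, a2=5.730, a3=0.714, a4=1.330, a5=1.842, a0=16.840; τ=−ln(0.4548)/16.840=0.047 → t=0.102; u2·a0=0.5309·16.840=8.940; a1=7.224 < 8.940 ≤ a1+a2=12.954 → R2 fires; M=2 C=5 A=4 G=9 P=6
Draw 3: a1=9.288, a2=3.056, a3=0.476, a4=1.064, a5=1.842, a0=15.726; τ=−ln(0.7281)/15.726=0.020 → t=0.122; u2·a0=0.9090·15.726=14.295; a1+…+a4=13.884 < 14.295 ≤ a1+…+a5=15.726 → R5 fires; M=2 C=6 A=4 G=9 P=7
Draw 4: a1=10.836, a2=3.056, a3=0.476, a4=1.064, a5=2.149, a0=17.581; τ=−ln(0.3640)/17.581=0.057 → t=0.179; u2·a0=0.4697·17.581=8.258 ≤ a1=10.836 → R1 fires; M=2 C=8 A=4 G=9 P=6
Draw 5: a1=9.288, a2=3.056, a3=0.476, a4=1.064, a5=1.842, a0=15.726; τ=−ln(0.7562)/15.726=0.018 → t=0.197; u2·a0=0.3239·15.726=5.094 ≤ a1=9.288 → R1 fires; M=2 C=10 A=4 G=9 P=5
Draw 6: a1=7.740, a2=3.056, a3=0.476, a4=1.064, a5=1.535, a0=13.871; τ=−ln(0.0985)/13.871=0.167 → t=0.364; u2·a0=0.2083·13.871=2.889 ≤ a1=7.740 → R1 fires; M=2 C=12 A=4 G=9 P=4
Draw 7: a1=6.192, a2=3.056, a3=0.476, a4=1.064, a5=1.228, a0=12.016; τ=−ln(0.1257)/12.016=0.173 → t=0.537 > T=0.38: stop.
At T=0.38: M=2 C=12 A=4 G=9 P=4; the largest is C.

Dominant species at T: C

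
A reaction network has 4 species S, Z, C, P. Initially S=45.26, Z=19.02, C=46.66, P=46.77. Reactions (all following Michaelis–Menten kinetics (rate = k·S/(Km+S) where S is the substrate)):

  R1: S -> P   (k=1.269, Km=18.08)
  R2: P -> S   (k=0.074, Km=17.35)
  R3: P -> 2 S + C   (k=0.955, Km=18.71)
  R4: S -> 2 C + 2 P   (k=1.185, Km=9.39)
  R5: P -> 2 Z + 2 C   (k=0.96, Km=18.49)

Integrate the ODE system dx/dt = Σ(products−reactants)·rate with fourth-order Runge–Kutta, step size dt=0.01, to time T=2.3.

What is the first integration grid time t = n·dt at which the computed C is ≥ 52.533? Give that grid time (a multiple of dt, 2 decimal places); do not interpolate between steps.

RK4 with dt=0.01: 230 steps to T=2.3. Trajectory (selected grid times):
t=0.00: S=45.26 Z=19.02 C=46.66 P=46.77
t=0.26: S=45.14 Z=19.38 C=47.71 P=47.15
t=0.51: S=45.02 Z=19.72 C=48.71 P=47.50
t=0.77: S=44.90 Z=20.08 C=49.76 P=47.88
t=1.02: S=44.79 Z=20.43 C=50.77 P=48.23
t=1.28: S=44.67 Z=20.79 C=51.82 P=48.61
t=1.45: S=44.60 Z=21.03 C=52.51 P=48.85
t=1.46: S=44.59 Z=21.04 C=52.55 P=48.86
t=1.53: S=44.56 Z=21.14 C=52.83 P=48.96
t=1.79: S=44.45 Z=21.50 C=53.88 P=49.33
t=2.04: S=44.34 Z=21.85 C=54.89 P=49.68
t=2.30: S=44.22 Z=22.22 C=55.94 P=50.05
C(1.45)=52.505 < 52.533 but C(1.46)=52.546 ≥ 52.533, so the first grid time is t=1.46.

Threshold first reached at t = 1.46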